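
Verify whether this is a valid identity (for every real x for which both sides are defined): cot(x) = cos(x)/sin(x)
Yes, this is an identity.

Claim: cot(x) = cos(x)/sin(x).
Reasoning: cot(x) is defined as 1/tan(x) = 1/(sin(x)/cos(x)) = cos(x)/sin(x), wherever sin(x) ≠ 0.
So the two sides agree for every real x for which both sides are defined.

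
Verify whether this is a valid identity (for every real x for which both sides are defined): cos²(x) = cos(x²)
No, this is NOT an identity.

Claim: cos²(x) = cos(x²).
Test a specific point where both sides are defined: x = π/3.
LHS = cos²(x) ≈ 0.2500
RHS = cos(x²) ≈ 0.4566
Since 0.2500 ≠ 0.4566, the equation fails at this point, so it cannot hold for every real x for which both sides are defined.
cos²(x) means (cos x)², squaring the output; cos(x²) squares the input. These are different functions.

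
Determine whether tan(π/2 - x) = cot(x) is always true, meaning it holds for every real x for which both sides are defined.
Yes, this is an identity.

Claim: tan(π/2 - x) = cot(x).
Reasoning: tan(π/2 - x) = sin(π/2 - x)/cos(π/2 - x) = cos(x)/sin(x) = cot(x), using the cofunction identities sin(π/2 - x) = cos(x) and cos(π/2 - x) = sin(x).
So the two sides agree for every real x for which both sides are defined.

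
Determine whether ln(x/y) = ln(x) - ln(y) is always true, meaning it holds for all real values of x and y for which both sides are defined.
Yes, this is an identity.

Claim: ln(x/y) = ln(x) - ln(y).
Reasoning: Both sides are simultaneously defined only when x, y > 0. Write x = e^p, y = e^q. Then x/y = e^(p-q), so ln(x/y) = p - q = ln(x) - ln(y).
So the two sides agree for all real values of x and y for which both sides are defined.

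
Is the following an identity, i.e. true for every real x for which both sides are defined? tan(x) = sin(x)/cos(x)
Yes, this is an identity.

Claim: tan(x) = sin(x)/cos(x).
Reasoning: For an angle x whose terminal point on the unit circle is (cos x, sin x), tan(x) is defined as the ratio (second coordinate)/(first coordinate) = sin(x)/cos(x), wherever cos(x) ≠ 0.
So the two sides agree for every real x for which both sides are defined.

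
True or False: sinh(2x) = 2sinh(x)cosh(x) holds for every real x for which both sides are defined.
True.

Claim: sinh(2x) = 2sinh(x)cosh(x).
Reasoning: 2sinh(x)cosh(x) = 2 · (e^x - e^-x)/2 · (e^x + e^-x)/2 = (e^(2x) - e^(-2x))/2 = sinh(2x).
So the two sides agree for every real x for which both sides are defined.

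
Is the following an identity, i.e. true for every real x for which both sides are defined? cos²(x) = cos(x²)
No, this is NOT an identity.

Claim: cos²(x) = cos(x²).
Test a specific point where both sides are defined: x = π/3.
LHS = cos²(x) ≈ 0.2500
RHS = cos(x²) ≈ 0.4566
Since 0.2500 ≠ 0.4566, the equation fails at this point, so it cannot hold for every real x for which both sides are defined.
cos²(x) means (cos x)², squaring the output; cos(x²) squares the input. These are different functions.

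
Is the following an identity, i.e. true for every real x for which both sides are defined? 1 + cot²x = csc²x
Claim: 1 + cot²x = csc²x.
Reasoning: Start from sin²x + cos²x = 1 and divide every term by sin²x (allowed wherever cot x and csc x are defined): 1 + cot²x = 1/sin²x = csc²x.
So the two sides agree for every real x for which both sides are defined.

Conclusion: Yes, this is an identity.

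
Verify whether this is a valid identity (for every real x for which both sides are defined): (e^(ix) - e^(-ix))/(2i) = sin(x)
Claim: (e^(ix) - e^(-ix))/(2i) = sin(x).
Reasoning: By Euler's formula e^(ix) = cos(x) + i·sin(x) and e^(-ix) = cos(x) - i·sin(x). Subtracting cancels the cosine terms: e^(ix) - e^(-ix) = 2i·sin(x); divide by 2i.
So the two sides agree for every real x for which both sides are defined.

Conclusion: Yes, this is an identity.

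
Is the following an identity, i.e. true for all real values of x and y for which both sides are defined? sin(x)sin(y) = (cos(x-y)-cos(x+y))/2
Yes, this is an identity.

Claim: sin(x)sin(y) = (cos(x-y)-cos(x+y))/2.
Reasoning: cos(x-y) = cos(x)cos(y) + sin(x)sin(y) and cos(x+y) = cos(x)cos(y) - sin(x)sin(y). Subtracting, cos(x-y) - cos(x+y) = 2sin(x)sin(y); divide by 2.
So the two sides agree for all real values of x and y for which both sides are defined.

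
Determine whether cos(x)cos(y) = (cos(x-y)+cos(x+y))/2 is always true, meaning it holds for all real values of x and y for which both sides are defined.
Claim: cos(x)cos(y) = (cos(x-y)+cos(x+y))/2.
Reasoning: cos(x-y) = cos(x)cos(y) + sin(x)sin(y) and cos(x+y) = cos(x)cos(y) - sin(x)sin(y). Adding, cos(x-y) + cos(x+y) = 2cos(x)cos(y); divide by 2.
So the two sides agree for all real values of x and y for which both sides are defined.

Conclusion: Yes, this is an identity.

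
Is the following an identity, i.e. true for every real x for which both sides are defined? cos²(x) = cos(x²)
No, this is NOT an identity.

Claim: cos²(x) = cos(x²).
Test a specific point where both sides are defined: x = π/6.
LHS = cos²(x) ≈ 0.7500
RHS = cos(x²) ≈ 0.9627
Since 0.7500 ≠ 0.9627, the equation fails at this point, so it cannot hold for every real x for which both sides are defined.
cos²(x) means (cos x)², squaring the output; cos(x²) squares the input. These are different functions.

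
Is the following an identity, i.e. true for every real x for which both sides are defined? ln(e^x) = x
Claim: ln(e^x) = x.
Reasoning: ln is the inverse of the exponential: ln(e^x) asks for the exponent p with e^p = e^x, and since e^p is one-to-one that exponent is p = x.
So the two sides agree for every real x for which both sides are defined.

Conclusion: Yes, this is an identity.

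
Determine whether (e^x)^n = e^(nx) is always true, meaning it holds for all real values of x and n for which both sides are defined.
Yes, this is an identity.

Claim: (e^x)^n = e^(nx).
Reasoning: e^x is a positive real number, and for a positive base B and real exponent n, B^n = e^(n·ln B). With B = e^x, ln B = x, so (e^x)^n = e^(n·x).
So the two sides agree for all real values of x and n for which both sides are defined.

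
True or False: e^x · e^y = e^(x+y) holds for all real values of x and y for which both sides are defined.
Claim: e^x · e^y = e^(x+y).
Reasoning: This is the law of exponents for a common base: multiplying powers adds exponents. E.g. from the series, (Σ x^j/j!)(Σ y^k/k!) = Σ_m (Σ_{j+k=m} x^j y^k/(j!k!)) = Σ_m (x+y)^m/m! by the binomial theorem.
So the two sides agree for all real values of x and y for which both sides are defined.

Conclusion: True.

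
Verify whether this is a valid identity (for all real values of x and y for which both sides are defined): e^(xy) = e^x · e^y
No, this is NOT an identity.

Claim: e^(xy) = e^x · e^y.
Test a specific point where both sides are defined: x = 1/2, y = 1/2.
LHS = e^(xy) ≈ 1.2840
RHS = e^x · e^y ≈ 2.7183
Since 1.2840 ≠ 2.7183, the equation fails at this point, so it cannot hold for all real values of x and y for which both sides are defined.
e^x · e^y = e^(x+y), not e^(xy).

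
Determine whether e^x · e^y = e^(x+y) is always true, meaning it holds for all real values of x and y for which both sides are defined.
Claim: e^x · e^y = e^(x+y).
Reasoning: This is the law of exponents for a common base: multiplying powers adds exponents. E.g. from the series, (Σ x^j/j!)(Σ y^k/k!) = Σ_m (Σ_{j+k=m} x^j y^k/(j!k!)) = Σ_m (x+y)^m/m! by the binomial theorem.
So the two sides agree for all real values of x and y for which both sides are defined.

Conclusion: Yes, this is an identity.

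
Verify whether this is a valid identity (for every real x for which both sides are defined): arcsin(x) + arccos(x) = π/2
Yes, this is an identity.

Claim: arcsin(x) + arccos(x) = π/2.
Reasoning: Both sides are defined for -1 ≤ x ≤ 1. Let θ = arcsin(x), so sin θ = x and θ ∈ [-π/2, π/2]. Then cos(π/2 - θ) = sin θ = x and π/2 - θ ∈ [0, π], which is exactly the range of arccos, so arccos(x) = π/2 - θ. Adding: arcsin(x) + arccos(x) = θ + (π/2 - θ) = π/2.
So the two sides agree for every real x for which both sides are defined.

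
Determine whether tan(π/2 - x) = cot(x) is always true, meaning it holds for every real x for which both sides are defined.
Yes, this is an identity.

Claim: tan(π/2 - x) = cot(x).
Reasoning: tan(π/2 - x) = sin(π/2 - x)/cos(π/2 - x) = cos(x)/sin(x) = cot(x), using the cofunction identities sin(π/2 - x) = cos(x) and cos(π/2 - x) = sin(x).
So the two sides agree for every real x for which both sides are defined.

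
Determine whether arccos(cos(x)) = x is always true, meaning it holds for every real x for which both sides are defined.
Claim: arccos(cos(x)) = x.
Test a specific point where both sides are defined: x = -π/4.
LHS = arccos(cos(x)) ≈ 0.7854
RHS = x ≈ -0.7854
Since 0.7854 ≠ -0.7854, the equation fails at this point, so it cannot hold for every real x for which both sides are defined.
arccos only returns values in [0, π], so arccos(cos(x)) = x holds only for x in that interval, not for all real x.

Conclusion: No, this is NOT an identity.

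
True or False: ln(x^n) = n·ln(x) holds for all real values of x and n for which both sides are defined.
Claim: ln(x^n) = n·ln(x).
Reasoning: The right side requires x > 0. For x > 0, x^n = (e^(ln x))^n = e^(n·ln x), so taking ln of both sides gives ln(x^n) = n·ln(x).
So the two sides agree for all real values of x and n for which both sides are defined.

Conclusion: True.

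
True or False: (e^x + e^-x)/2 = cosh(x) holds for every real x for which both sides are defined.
Claim: (e^x + e^-x)/2 = cosh(x).
Reasoning: This is exactly the definition of the hyperbolic cosine: cosh(x) := (e^x + e^-x)/2.
So the two sides agree for every real x for which both sides are defined.

Conclusion: True.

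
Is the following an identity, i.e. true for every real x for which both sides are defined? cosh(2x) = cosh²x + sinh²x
Claim: cosh(2x) = cosh²x + sinh²x.
Reasoning: cosh²x = (e^(2x) + 2 + e^(-2x))/4 and sinh²x = (e^(2x) - 2 + e^(-2x))/4. Adding gives (2e^(2x) + 2e^(-2x))/4 = (e^(2x) + e^(-2x))/2 = cosh(2x).
So the two sides agree for every real x for which both sides are defined.

Conclusion: Yes, this is an identity.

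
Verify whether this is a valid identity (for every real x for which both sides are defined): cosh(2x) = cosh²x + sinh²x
Claim: cosh(2x) = cosh²x + sinh²x.
Reasoning: cosh²x = (e^(2x) + 2 + e^(-2x))/4 and sinh²x = (e^(2x) - 2 + e^(-2x))/4. Adding gives (2e^(2x) + 2e^(-2x))/4 = (e^(2x) + e^(-2x))/2 = cosh(2x).
So the two sides agree for every real x for which both sides are defined.

Conclusion: Yes, this is an identity.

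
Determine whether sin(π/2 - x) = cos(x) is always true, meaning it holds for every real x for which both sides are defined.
Yes, this is an identity.

Claim: sin(π/2 - x) = cos(x).
Reasoning: Use sin(u - v) = sin(u)cos(v) - cos(u)sin(v) with u = π/2, v = x: sin(π/2)cos(x) - cos(π/2)sin(x) = 1·cos(x) - 0·sin(x) = cos(x).
So the two sides agree for every real x for which both sides are defined.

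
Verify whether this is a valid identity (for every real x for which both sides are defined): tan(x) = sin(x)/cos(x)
Yes, this is an identity.

Claim: tan(x) = sin(x)/cos(x).
Reasoning: For an angle x whose terminal point on the unit circle is (cos x, sin x), tan(x) is defined as the ratio (second coordinate)/(first coordinate) = sin(x)/cos(x), wherever cos(x) ≠ 0.
So the two sides agree for every real x for which both sides are defined.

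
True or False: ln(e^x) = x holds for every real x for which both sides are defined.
True.

Claim: ln(e^x) = x.
Reasoning: ln is the inverse of the exponential: ln(e^x) asks for the exponent p with e^p = e^x, and since e^p is one-to-one that exponent is p = x.
So the two sides agree for every real x for which both sides are defined.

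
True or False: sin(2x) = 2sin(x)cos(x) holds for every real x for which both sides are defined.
Claim: sin(2x) = 2sin(x)cos(x).
Reasoning: Put y = x in the addition formula sin(x+y) = sin(x)cos(y) + cos(x)sin(y): sin(2x) = sin(x)cos(x) + cos(x)sin(x) = 2sin(x)cos(x).
So the two sides agree for every real x for which both sides are defined.

Conclusion: True.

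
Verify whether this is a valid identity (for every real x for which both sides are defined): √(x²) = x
Claim: √(x²) = x.
Test a specific point where both sides are defined: x = -2.
LHS = √(x²) ≈ 2.0000
RHS = x ≈ -2.0000
Since 2.0000 ≠ -2.0000, the equation fails at this point, so it cannot hold for every real x for which both sides are defined.
√(x²) = |x|, which differs from x whenever x < 0 (both sides are defined for every real x).

Conclusion: No, this is NOT an identity.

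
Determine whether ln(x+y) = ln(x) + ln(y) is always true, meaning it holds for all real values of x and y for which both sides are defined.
Claim: ln(x+y) = ln(x) + ln(y).
Test a specific point where both sides are defined: x = 3/2, y = 2.
LHS = ln(x+y) ≈ 1.2528
RHS = ln(x) + ln(y) ≈ 1.0986
Since 1.2528 ≠ 1.0986, the equation fails at this point, so it cannot hold for all real values of x and y for which both sides are defined.
ln(x) + ln(y) = ln(xy), not ln(x+y).

Conclusion: No, this is NOT an identity.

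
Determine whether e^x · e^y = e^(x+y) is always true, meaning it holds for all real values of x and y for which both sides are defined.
Yes, this is an identity.

Claim: e^x · e^y = e^(x+y).
Reasoning: This is the law of exponents for a common base: multiplying powers adds exponents. E.g. from the series, (Σ x^j/j!)(Σ y^k/k!) = Σ_m (Σ_{j+k=m} x^j y^k/(j!k!)) = Σ_m (x+y)^m/m! by the binomial theorem.
So the two sides agree for all real values of x and y for which both sides are defined.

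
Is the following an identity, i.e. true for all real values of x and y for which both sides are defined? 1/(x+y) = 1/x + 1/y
Claim: 1/(x+y) = 1/x + 1/y.
Test a specific point where both sides are defined: x = -1, y = 5.
LHS = 1/(x+y) ≈ 0.2500
RHS = 1/x + 1/y ≈ -0.8000
Since 0.2500 ≠ -0.8000, the equation fails at this point, so it cannot hold for all real values of x and y for which both sides are defined.
1/x + 1/y = (x+y)/(xy), which is not 1/(x+y).

Conclusion: No, this is NOT an identity.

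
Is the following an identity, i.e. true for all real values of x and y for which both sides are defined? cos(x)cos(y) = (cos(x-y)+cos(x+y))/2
Yes, this is an identity.

Claim: cos(x)cos(y) = (cos(x-y)+cos(x+y))/2.
Reasoning: cos(x-y) = cos(x)cos(y) + sin(x)sin(y) and cos(x+y) = cos(x)cos(y) - sin(x)sin(y). Adding, cos(x-y) + cos(x+y) = 2cos(x)cos(y); divide by 2.
So the two sides agree for all real values of x and y for which both sides are defined.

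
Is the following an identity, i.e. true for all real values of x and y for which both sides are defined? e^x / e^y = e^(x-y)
Claim: e^x / e^y = e^(x-y).
Reasoning: 1/e^y = e^(-y), so e^x / e^y = e^x · e^(-y) = e^(x + (-y)) = e^(x-y) by the product rule for exponents.
So the two sides agree for all real values of x and y for which both sides are defined.

Conclusion: Yes, this is an identity.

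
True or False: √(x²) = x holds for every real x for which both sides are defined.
Claim: √(x²) = x.
Test a specific point where both sides are defined: x = -3.
LHS = √(x²) ≈ 3.0000
RHS = x ≈ -3.0000
Since 3.0000 ≠ -3.0000, the equation fails at this point, so it cannot hold for every real x for which both sides are defined.
√(x²) = |x|, which differs from x whenever x < 0 (both sides are defined for every real x).

Conclusion: False.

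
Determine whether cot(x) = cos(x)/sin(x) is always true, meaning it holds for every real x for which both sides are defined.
Claim: cot(x) = cos(x)/sin(x).
Reasoning: cot(x) is defined as 1/tan(x) = 1/(sin(x)/cos(x)) = cos(x)/sin(x), wherever sin(x) ≠ 0.
So the two sides agree for every real x for which both sides are defined.

Conclusion: Yes, this is an identity.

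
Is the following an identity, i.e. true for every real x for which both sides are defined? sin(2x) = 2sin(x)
Claim: sin(2x) = 2sin(x).
Test a specific point where both sides are defined: x = -π/3.
LHS = sin(2x) ≈ -0.8660
RHS = 2sin(x) ≈ -1.7321
Since -0.8660 ≠ -1.7321, the equation fails at this point, so it cannot hold for every real x for which both sides are defined.
The correct double-angle formula is sin(2x) = 2sin(x)cos(x).

Conclusion: No, this is NOT an identity.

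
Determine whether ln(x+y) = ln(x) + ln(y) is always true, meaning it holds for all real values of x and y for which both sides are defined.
Claim: ln(x+y) = ln(x) + ln(y).
Test a specific point where both sides are defined: x = 5, y = 1/2.
LHS = ln(x+y) ≈ 1.7047
RHS = ln(x) + ln(y) ≈ 0.9163
Since 1.7047 ≠ 0.9163, the equation fails at this point, so it cannot hold for all real values of x and y for which both sides are defined.
ln(x) + ln(y) = ln(xy), not ln(x+y).

Conclusion: No, this is NOT an identity.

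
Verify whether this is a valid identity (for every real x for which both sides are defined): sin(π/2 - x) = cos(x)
Claim: sin(π/2 - x) = cos(x).
Reasoning: Use sin(u - v) = sin(u)cos(v) - cos(u)sin(v) with u = π/2, v = x: sin(π/2)cos(x) - cos(π/2)sin(x) = 1·cos(x) - 0·sin(x) = cos(x).
So the two sides agree for every real x for which both sides are defined.

Conclusion: Yes, this is an identity.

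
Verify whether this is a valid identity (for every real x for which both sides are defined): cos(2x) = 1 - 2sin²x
Claim: cos(2x) = 1 - 2sin²x.
Reasoning: cos(2x) = cos²x - sin²x. Replace cos²x by 1 - sin²x: (1 - sin²x) - sin²x = 1 - 2sin²x.
So the two sides agree for every real x for which both sides are defined.

Conclusion: Yes, this is an identity.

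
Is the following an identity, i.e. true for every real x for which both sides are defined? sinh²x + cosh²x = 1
No, this is NOT an identity.

Claim: sinh²x + cosh²x = 1.
Test a specific point where both sides are defined: x = -3.
LHS = sinh²x + cosh²x ≈ 201.7156
RHS = 1 ≈ 1.0000
Since 201.7156 ≠ 1.0000, the equation fails at this point, so it cannot hold for every real x for which both sides are defined.
The correct hyperbolic identity is cosh²x - sinh²x = 1 (a difference); the sum sinh²x + cosh²x equals cosh(2x).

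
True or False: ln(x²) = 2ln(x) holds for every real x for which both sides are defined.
True.

Claim: ln(x²) = 2ln(x).
Reasoning: The right side requires x > 0. For x > 0, x² = (e^(ln x))² = e^(2ln x), so ln(x²) = 2ln(x). (For x < 0 the right side is undefined, so those values are outside the claim.)
So the two sides agree for every real x for which both sides are defined.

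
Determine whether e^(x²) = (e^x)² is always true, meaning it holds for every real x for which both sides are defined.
Claim: e^(x²) = (e^x)².
Test a specific point where both sides are defined: x = 3/2.
LHS = e^(x²) ≈ 9.4877
RHS = (e^x)² ≈ 20.0855
Since 9.4877 ≠ 20.0855, the equation fails at this point, so it cannot hold for every real x for which both sides are defined.
(e^x)² = e^(2x), and 2x ≠ x² in general.

Conclusion: No, this is NOT an identity.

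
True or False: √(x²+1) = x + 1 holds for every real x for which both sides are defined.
False.

Claim: √(x²+1) = x + 1.
Test a specific point where both sides are defined: x = 5.
LHS = √(x²+1) ≈ 5.0990
RHS = x + 1 ≈ 6.0000
Since 5.0990 ≠ 6.0000, the equation fails at this point, so it cannot hold for every real x for which both sides are defined.
(x+1)² = x² + 2x + 1 ≠ x² + 1 unless x = 0.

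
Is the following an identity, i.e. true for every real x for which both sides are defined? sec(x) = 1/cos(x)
Yes, this is an identity.

Claim: sec(x) = 1/cos(x).
Reasoning: sec(x) is by definition the reciprocal of cos(x), wherever cos(x) ≠ 0.
So the two sides agree for every real x for which both sides are defined.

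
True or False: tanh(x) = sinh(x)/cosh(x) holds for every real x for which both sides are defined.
True.

Claim: tanh(x) = sinh(x)/cosh(x).
Reasoning: tanh(x) is defined as sinh(x)/cosh(x) = (e^x - e^-x)/(e^x + e^-x); cosh(x) ≥ 1 is never zero, so this holds for every real x.
So the two sides agree for every real x for which both sides are defined.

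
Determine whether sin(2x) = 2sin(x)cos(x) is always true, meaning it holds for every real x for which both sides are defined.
Yes, this is an identity.

Claim: sin(2x) = 2sin(x)cos(x).
Reasoning: Put y = x in the addition formula sin(x+y) = sin(x)cos(y) + cos(x)sin(y): sin(2x) = sin(x)cos(x) + cos(x)sin(x) = 2sin(x)cos(x).
So the two sides agree for every real x for which both sides are defined.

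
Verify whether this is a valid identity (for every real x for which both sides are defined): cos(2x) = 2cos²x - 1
Yes, this is an identity.

Claim: cos(2x) = 2cos²x - 1.
Reasoning: cos(2x) = cos²x - sin²x. Replace sin²x by 1 - cos²x: cos²x - (1 - cos²x) = 2cos²x - 1.
So the two sides agree for every real x for which both sides are defined.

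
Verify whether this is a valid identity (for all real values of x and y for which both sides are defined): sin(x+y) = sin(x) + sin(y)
No, this is NOT an identity.

Claim: sin(x+y) = sin(x) + sin(y).
Test a specific point where both sides are defined: x = 3π/4, y = π/2.
LHS = sin(x+y) ≈ -0.7071
RHS = sin(x) + sin(y) ≈ 1.7071
Since -0.7071 ≠ 1.7071, the equation fails at this point, so it cannot hold for all real values of x and y for which both sides are defined.
The correct expansion is sin(x+y) = sin(x)cos(y) + cos(x)sin(y); sine is not additive.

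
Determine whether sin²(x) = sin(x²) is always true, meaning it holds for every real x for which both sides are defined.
No, this is NOT an identity.

Claim: sin²(x) = sin(x²).
Test a specific point where both sides are defined: x = -π/4.
LHS = sin²(x) ≈ 0.5000
RHS = sin(x²) ≈ 0.5785
Since 0.5000 ≠ 0.5785, the equation fails at this point, so it cannot hold for every real x for which both sides are defined.
sin²(x) means (sin x)², squaring the output; sin(x²) squares the input. These are different functions.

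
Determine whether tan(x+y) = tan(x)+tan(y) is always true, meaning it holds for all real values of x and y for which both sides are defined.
Claim: tan(x+y) = tan(x)+tan(y).
Test a specific point where both sides are defined: x = 3π/4, y = -π/3.
LHS = tan(x+y) ≈ 3.7321
RHS = tan(x)+tan(y) ≈ -2.7321
Since 3.7321 ≠ -2.7321, the equation fails at this point, so it cannot hold for all real values of x and y for which both sides are defined.
The correct formula is tan(x+y) = (tan(x) + tan(y))/(1 - tan(x)tan(y)).

Conclusion: No, this is NOT an identity.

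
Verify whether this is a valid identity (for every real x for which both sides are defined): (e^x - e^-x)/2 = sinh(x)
Yes, this is an identity.

Claim: (e^x - e^-x)/2 = sinh(x).
Reasoning: This is exactly the definition of the hyperbolic sine: sinh(x) := (e^x - e^-x)/2.
So the two sides agree for every real x for which both sides are defined.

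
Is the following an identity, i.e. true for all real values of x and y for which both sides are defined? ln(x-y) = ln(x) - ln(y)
No, this is NOT an identity.

Claim: ln(x-y) = ln(x) - ln(y).
Test a specific point where both sides are defined: x = 1, y = 1/2.
LHS = ln(x-y) ≈ -0.6931
RHS = ln(x) - ln(y) ≈ 0.6931
Since -0.6931 ≠ 0.6931, the equation fails at this point, so it cannot hold for all real values of x and y for which both sides are defined.
ln(x) - ln(y) = ln(x/y), not ln(x-y).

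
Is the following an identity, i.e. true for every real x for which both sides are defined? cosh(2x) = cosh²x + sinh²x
Yes, this is an identity.

Claim: cosh(2x) = cosh²x + sinh²x.
Reasoning: cosh²x = (e^(2x) + 2 + e^(-2x))/4 and sinh²x = (e^(2x) - 2 + e^(-2x))/4. Adding gives (2e^(2x) + 2e^(-2x))/4 = (e^(2x) + e^(-2x))/2 = cosh(2x).
So the two sides agree for every real x for which both sides are defined.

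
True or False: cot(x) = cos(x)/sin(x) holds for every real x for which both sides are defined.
Claim: cot(x) = cos(x)/sin(x).
Reasoning: cot(x) is defined as 1/tan(x) = 1/(sin(x)/cos(x)) = cos(x)/sin(x), wherever sin(x) ≠ 0.
So the two sides agree for every real x for which both sides are defined.

Conclusion: True.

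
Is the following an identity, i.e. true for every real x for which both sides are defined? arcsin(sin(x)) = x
No, this is NOT an identity.

Claim: arcsin(sin(x)) = x.
Test a specific point where both sides are defined: x = π.
LHS = arcsin(sin(x)) ≈ 0.0000
RHS = x ≈ 3.1416
Since 0.0000 ≠ 3.1416, the equation fails at this point, so it cannot hold for every real x for which both sides are defined.
arcsin only returns values in [-π/2, π/2], so arcsin(sin(x)) = x holds only for x in that interval, not for all real x.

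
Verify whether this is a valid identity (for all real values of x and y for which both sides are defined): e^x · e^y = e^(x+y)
Yes, this is an identity.

Claim: e^x · e^y = e^(x+y).
Reasoning: This is the law of exponents for a common base: multiplying powers adds exponents. E.g. from the series, (Σ x^j/j!)(Σ y^k/k!) = Σ_m (Σ_{j+k=m} x^j y^k/(j!k!)) = Σ_m (x+y)^m/m! by the binomial theorem.
So the two sides agree for all real values of x and y for which both sides are defined.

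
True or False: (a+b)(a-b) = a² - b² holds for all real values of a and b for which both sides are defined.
Claim: (a+b)(a-b) = a² - b².
Reasoning: Expand: (a+b)(a-b) = a² - ab + ba - b² = a² - b² (the cross terms cancel).
So the two sides agree for all real values of a and b for which both sides are defined.

Conclusion: True.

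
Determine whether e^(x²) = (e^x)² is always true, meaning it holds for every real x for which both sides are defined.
Claim: e^(x²) = (e^x)².
Test a specific point where both sides are defined: x = -3.
LHS = e^(x²) ≈ 8103.0839
RHS = (e^x)² ≈ 0.0025
Since 8103.0839 ≠ 0.0025, the equation fails at this point, so it cannot hold for every real x for which both sides are defined.
(e^x)² = e^(2x), and 2x ≠ x² in general.

Conclusion: No, this is NOT an identity.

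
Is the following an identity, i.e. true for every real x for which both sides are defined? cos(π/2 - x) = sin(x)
Yes, this is an identity.

Claim: cos(π/2 - x) = sin(x).
Reasoning: Use cos(u - v) = cos(u)cos(v) + sin(u)sin(v) with u = π/2, v = x: cos(π/2)cos(x) + sin(π/2)sin(x) = 0·cos(x) + 1·sin(x) = sin(x).
So the two sides agree for every real x for which both sides are defined.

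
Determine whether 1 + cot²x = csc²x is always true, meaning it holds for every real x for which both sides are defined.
Yes, this is an identity.

Claim: 1 + cot²x = csc²x.
Reasoning: Start from sin²x + cos²x = 1 and divide every term by sin²x (allowed wherever cot x and csc x are defined): 1 + cot²x = 1/sin²x = csc²x.
So the two sides agree for every real x for which both sides are defined.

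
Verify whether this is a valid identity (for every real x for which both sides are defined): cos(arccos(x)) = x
Yes, this is an identity.

Claim: cos(arccos(x)) = x.
Reasoning: For -1 ≤ x ≤ 1 (where arccos is defined), arccos(x) is by definition an angle whose cosine equals x. Taking the cosine of that angle returns x. (Note the other order, arccos(cos x) = x, is NOT an identity.)
So the two sides agree for every real x for which both sides are defined.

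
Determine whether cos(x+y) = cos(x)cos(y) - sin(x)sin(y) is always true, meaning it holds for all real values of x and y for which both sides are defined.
Yes, this is an identity.

Claim: cos(x+y) = cos(x)cos(y) - sin(x)sin(y).
Reasoning: By Euler's formula e^(i(x+y)) = e^(ix)·e^(iy) = (cos x + i·sin x)(cos y + i·sin y). The real part of the left side is cos(x+y); the real part of the product is cos(x)cos(y) - sin(x)sin(y) (since i·i = -1).
So the two sides agree for all real values of x and y for which both sides are defined.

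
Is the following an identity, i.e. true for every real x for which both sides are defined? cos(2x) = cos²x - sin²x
Yes, this is an identity.

Claim: cos(2x) = cos²x - sin²x.
Reasoning: Put y = x in the addition formula cos(x+y) = cos(x)cos(y) - sin(x)sin(y): cos(2x) = cos²x - sin²x.
So the two sides agree for every real x for which both sides are defined.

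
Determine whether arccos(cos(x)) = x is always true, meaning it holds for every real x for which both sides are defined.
Claim: arccos(cos(x)) = x.
Test a specific point where both sides are defined: x = -π/3.
LHS = arccos(cos(x)) ≈ 1.0472
RHS = x ≈ -1.0472
Since 1.0472 ≠ -1.0472, the equation fails at this point, so it cannot hold for every real x for which both sides are defined.
arccos only returns values in [0, π], so arccos(cos(x)) = x holds only for x in that interval, not for all real x.

Conclusion: No, this is NOT an identity.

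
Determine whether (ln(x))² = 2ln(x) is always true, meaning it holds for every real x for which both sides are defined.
No, this is NOT an identity.

Claim: (ln(x))² = 2ln(x).
Test a specific point where both sides are defined: x = 5.
LHS = (ln(x))² ≈ 2.5903
RHS = 2ln(x) ≈ 3.2189
Since 2.5903 ≠ 3.2189, the equation fails at this point, so it cannot hold for every real x for which both sides are defined.
2ln(x) equals ln(x²), which is not the same as (ln x)².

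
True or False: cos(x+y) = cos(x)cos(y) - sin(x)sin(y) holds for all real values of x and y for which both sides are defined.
True.

Claim: cos(x+y) = cos(x)cos(y) - sin(x)sin(y).
Reasoning: By Euler's formula e^(i(x+y)) = e^(ix)·e^(iy) = (cos x + i·sin x)(cos y + i·sin y). The real part of the left side is cos(x+y); the real part of the product is cos(x)cos(y) - sin(x)sin(y) (since i·i = -1).
So the two sides agree for all real values of x and y for which both sides are defined.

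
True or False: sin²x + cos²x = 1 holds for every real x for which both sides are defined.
Claim: sin²x + cos²x = 1.
Reasoning: The point (cos x, sin x) lies on the unit circle X² + Y² = 1, so cos²x + sin²x = 1 for every real x.
So the two sides agree for every real x for which both sides are defined.

Conclusion: True.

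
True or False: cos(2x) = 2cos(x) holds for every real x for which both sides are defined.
Claim: cos(2x) = 2cos(x).
Test a specific point where both sides are defined: x = -π/2.
LHS = cos(2x) ≈ -1.0000
RHS = 2cos(x) ≈ 0.0000
Since -1.0000 ≠ 0.0000, the equation fails at this point, so it cannot hold for every real x for which both sides are defined.
The correct double-angle formula is cos(2x) = cos²x - sin²x.

Conclusion: False.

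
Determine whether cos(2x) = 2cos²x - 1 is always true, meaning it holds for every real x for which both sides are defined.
Claim: cos(2x) = 2cos²x - 1.
Reasoning: cos(2x) = cos²x - sin²x. Replace sin²x by 1 - cos²x: cos²x - (1 - cos²x) = 2cos²x - 1.
So the two sides agree for every real x for which both sides are defined.

Conclusion: Yes, this is an identity.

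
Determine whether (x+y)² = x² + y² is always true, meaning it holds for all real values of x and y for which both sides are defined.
No, this is NOT an identity.

Claim: (x+y)² = x² + y².
Test a specific point where both sides are defined: x = 3/2, y = 1.
LHS = (x+y)² ≈ 6.2500
RHS = x² + y² ≈ 3.2500
Since 6.2500 ≠ 3.2500, the equation fails at this point, so it cannot hold for all real values of x and y for which both sides are defined.
The correct expansion is (x+y)² = x² + 2xy + y²; the cross term 2xy is missing.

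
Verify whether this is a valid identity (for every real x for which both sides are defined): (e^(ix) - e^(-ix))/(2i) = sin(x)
Claim: (e^(ix) - e^(-ix))/(2i) = sin(x).
Reasoning: By Euler's formula e^(ix) = cos(x) + i·sin(x) and e^(-ix) = cos(x) - i·sin(x). Subtracting cancels the cosine terms: e^(ix) - e^(-ix) = 2i·sin(x); divide by 2i.
So the two sides agree for every real x for which both sides are defined.

Conclusion: Yes, this is an identity.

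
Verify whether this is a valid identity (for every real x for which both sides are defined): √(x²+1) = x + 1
Claim: √(x²+1) = x + 1.
Test a specific point where both sides are defined: x = 3.
LHS = √(x²+1) ≈ 3.1623
RHS = x + 1 ≈ 4.0000
Since 3.1623 ≠ 4.0000, the equation fails at this point, so it cannot hold for every real x for which both sides are defined.
(x+1)² = x² + 2x + 1 ≠ x² + 1 unless x = 0.

Conclusion: No, this is NOT an identity.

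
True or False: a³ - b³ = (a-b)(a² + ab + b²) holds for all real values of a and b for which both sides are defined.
Claim: a³ - b³ = (a-b)(a² + ab + b²).
Reasoning: Expand the right side: (a-b)(a² + ab + b²) = a³ + a²b + ab² - a²b - ab² - b³ = a³ - b³ (the middle terms cancel in pairs).
So the two sides agree for all real values of a and b for which both sides are defined.

Conclusion: True.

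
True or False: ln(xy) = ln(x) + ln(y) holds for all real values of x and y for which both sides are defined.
True.

Claim: ln(xy) = ln(x) + ln(y).
Reasoning: Both sides are simultaneously defined only when x, y > 0. Write x = e^p, y = e^q (p = ln x, q = ln y). Then xy = e^p · e^q = e^(p+q), so ln(xy) = p + q = ln(x) + ln(y).
So the two sides agree for all real values of x and y for which both sides are defined.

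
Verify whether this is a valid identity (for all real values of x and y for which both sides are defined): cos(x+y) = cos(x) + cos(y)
Claim: cos(x+y) = cos(x) + cos(y).
Test a specific point where both sides are defined: x = -π/6, y = -π/2.
LHS = cos(x+y) ≈ -0.5000
RHS = cos(x) + cos(y) ≈ 0.8660
Since -0.5000 ≠ 0.8660, the equation fails at this point, so it cannot hold for all real values of x and y for which both sides are defined.
The correct expansion is cos(x+y) = cos(x)cos(y) - sin(x)sin(y); cosine is not additive.

Conclusion: No, this is NOT an identity.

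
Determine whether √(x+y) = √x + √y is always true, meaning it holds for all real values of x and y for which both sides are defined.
No, this is NOT an identity.

Claim: √(x+y) = √x + √y.
Test a specific point where both sides are defined: x = 4, y = 1/2.
LHS = √(x+y) ≈ 2.1213
RHS = √x + √y ≈ 2.7071
Since 2.1213 ≠ 2.7071, the equation fails at this point, so it cannot hold for all real values of x and y for which both sides are defined.
Squaring the right side gives x + 2√(xy) + y, not x + y.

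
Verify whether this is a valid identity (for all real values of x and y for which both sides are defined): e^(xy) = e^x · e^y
Claim: e^(xy) = e^x · e^y.
Test a specific point where both sides are defined: x = 1/2, y = 1/2.
LHS = e^(xy) ≈ 1.2840
RHS = e^x · e^y ≈ 2.7183
Since 1.2840 ≠ 2.7183, the equation fails at this point, so it cannot hold for all real values of x and y for which both sides are defined.
e^x · e^y = e^(x+y), not e^(xy).

Conclusion: No, this is NOT an identity.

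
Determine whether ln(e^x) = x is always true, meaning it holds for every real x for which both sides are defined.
Yes, this is an identity.

Claim: ln(e^x) = x.
Reasoning: ln is the inverse of the exponential: ln(e^x) asks for the exponent p with e^p = e^x, and since e^p is one-to-one that exponent is p = x.
So the two sides agree for every real x for which both sides are defined.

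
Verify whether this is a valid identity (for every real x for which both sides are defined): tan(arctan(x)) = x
Claim: tan(arctan(x)) = x.
Reasoning: For every real x, arctan(x) is by definition the angle in (-π/2, π/2) whose tangent equals x. Taking the tangent of that angle returns x.
So the two sides agree for every real x for which both sides are defined.

Conclusion: Yes, this is an identity.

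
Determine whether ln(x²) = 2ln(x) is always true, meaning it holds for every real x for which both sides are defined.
Yes, this is an identity.

Claim: ln(x²) = 2ln(x).
Reasoning: The right side requires x > 0. For x > 0, x² = (e^(ln x))² = e^(2ln x), so ln(x²) = 2ln(x). (For x < 0 the right side is undefined, so those values are outside the claim.)
So the two sides agree for every real x for which both sides are defined.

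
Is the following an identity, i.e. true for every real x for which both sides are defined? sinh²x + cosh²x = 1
No, this is NOT an identity.

Claim: sinh²x + cosh²x = 1.
Test a specific point where both sides are defined: x = 2.
LHS = sinh²x + cosh²x ≈ 27.3082
RHS = 1 ≈ 1.0000
Since 27.3082 ≠ 1.0000, the equation fails at this point, so it cannot hold for every real x for which both sides are defined.
The correct hyperbolic identity is cosh²x - sinh²x = 1 (a difference); the sum sinh²x + cosh²x equals cosh(2x).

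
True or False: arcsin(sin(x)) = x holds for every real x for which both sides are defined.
False.

Claim: arcsin(sin(x)) = x.
Test a specific point where both sides are defined: x = 2π/3.
LHS = arcsin(sin(x)) ≈ 1.0472
RHS = x ≈ 2.0944
Since 1.0472 ≠ 2.0944, the equation fails at this point, so it cannot hold for every real x for which both sides are defined.
arcsin only returns values in [-π/2, π/2], so arcsin(sin(x)) = x holds only for x in that interval, not for all real x.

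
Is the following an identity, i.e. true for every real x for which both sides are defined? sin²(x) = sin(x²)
No, this is NOT an identity.

Claim: sin²(x) = sin(x²).
Test a specific point where both sides are defined: x = π/6.
LHS = sin²(x) ≈ 0.2500
RHS = sin(x²) ≈ 0.2707
Since 0.2500 ≠ 0.2707, the equation fails at this point, so it cannot hold for every real x for which both sides are defined.
sin²(x) means (sin x)², squaring the output; sin(x²) squares the input. These are different functions.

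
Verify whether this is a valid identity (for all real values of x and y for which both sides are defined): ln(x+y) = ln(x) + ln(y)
No, this is NOT an identity.

Claim: ln(x+y) = ln(x) + ln(y).
Test a specific point where both sides are defined: x = 2, y = 1.
LHS = ln(x+y) ≈ 1.0986
RHS = ln(x) + ln(y) ≈ 0.6931
Since 1.0986 ≠ 0.6931, the equation fails at this point, so it cannot hold for all real values of x and y for which both sides are defined.
ln(x) + ln(y) = ln(xy), not ln(x+y).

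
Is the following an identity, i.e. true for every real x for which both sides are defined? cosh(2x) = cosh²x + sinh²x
Claim: cosh(2x) = cosh²x + sinh²x.
Reasoning: cosh²x = (e^(2x) + 2 + e^(-2x))/4 and sinh²x = (e^(2x) - 2 + e^(-2x))/4. Adding gives (2e^(2x) + 2e^(-2x))/4 = (e^(2x) + e^(-2x))/2 = cosh(2x).
So the two sides agree for every real x for which both sides are defined.

Conclusion: Yes, this is an identity.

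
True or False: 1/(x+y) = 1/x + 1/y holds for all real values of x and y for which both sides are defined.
Claim: 1/(x+y) = 1/x + 1/y.
Test a specific point where both sides are defined: x = -3, y = -3.
LHS = 1/(x+y) ≈ -0.1667
RHS = 1/x + 1/y ≈ -0.6667
Since -0.1667 ≠ -0.6667, the equation fails at this point, so it cannot hold for all real values of x and y for which both sides are defined.
1/x + 1/y = (x+y)/(xy), which is not 1/(x+y).

Conclusion: False.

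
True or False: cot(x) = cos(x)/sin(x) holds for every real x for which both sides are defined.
Claim: cot(x) = cos(x)/sin(x).
Reasoning: cot(x) is defined as 1/tan(x) = 1/(sin(x)/cos(x)) = cos(x)/sin(x), wherever sin(x) ≠ 0.
So the two sides agree for every real x for which both sides are defined.

Conclusion: True.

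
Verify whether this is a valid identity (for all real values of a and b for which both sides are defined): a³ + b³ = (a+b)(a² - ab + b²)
Claim: a³ + b³ = (a+b)(a² - ab + b²).
Reasoning: Expand the right side: (a+b)(a² - ab + b²) = a³ - a²b + ab² + a²b - ab² + b³ = a³ + b³ (the middle terms cancel in pairs).
So the two sides agree for all real values of a and b for which both sides are defined.

Conclusion: Yes, this is an identity.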